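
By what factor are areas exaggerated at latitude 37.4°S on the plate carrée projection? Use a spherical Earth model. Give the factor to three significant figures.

1.26

In the plate carrée (x = Rλ, y = Rφ), meridians are true-scale (h = 1) and parallels are stretched by k = sec φ.
Areal scale = h·k = 1 × sec φ; at 37.4°, h = 1.000, k = 1.259, so h·k = 1.259.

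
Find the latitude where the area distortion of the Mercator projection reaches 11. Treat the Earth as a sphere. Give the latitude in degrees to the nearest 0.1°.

Mercator areal scale is sec²φ.
sec²φ = 11  ⇒  cos²φ = 0.09091  ⇒  cos φ = 0.3015.
φ = arccos(0.3015) ≈ 72.5°.

72.5°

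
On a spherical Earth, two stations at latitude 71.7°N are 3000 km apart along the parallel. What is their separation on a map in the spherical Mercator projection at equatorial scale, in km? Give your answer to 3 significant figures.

9550 km

For Mercator, h = k = sec φ (a conformal cylindrical projection has a single point scale, 1/cos φ).
Along the parallel, k = sec 71.7° = 1/0.3140 = 3.185.
Map distance = 3000 × 3.185 ≈ 9550 km.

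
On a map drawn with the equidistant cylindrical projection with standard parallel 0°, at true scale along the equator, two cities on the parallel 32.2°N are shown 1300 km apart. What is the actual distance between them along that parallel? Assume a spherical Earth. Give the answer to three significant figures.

For the equirectangular projection with φ₀ = 0 (plate carrée), h = 1 along meridians and k = sec φ along parallels.
Along the parallel at 32.2°, map distances are exaggerated by k = sec 32.2° = 1.182.
True distance = 1300 / 1.182 = 1300 × cos 32.2° ≈ 1100 km.

1100 km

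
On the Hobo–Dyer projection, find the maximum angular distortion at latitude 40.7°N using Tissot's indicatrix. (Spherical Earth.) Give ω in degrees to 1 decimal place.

Hobo–Dyer is a cylindrical equal-area projection with standard parallels at ±37.5°. A cylindrical equal-area projection with standard parallel φ₀ has meridian scale h = cos φ / cos φ₀ and parallel scale k = cos φ₀ / cos φ (so areas are preserved, h·k = 1).
At 40.7°: h = 0.9556, k = 1.046; principal scales a = 1.046, b = 0.9556.
sin(ω/2) = (a − b)/(a + b) = 0.09085/2.002 = 0.04538, so ω = 2 arcsin(0.04538) ≈ 5.2°.

5.2°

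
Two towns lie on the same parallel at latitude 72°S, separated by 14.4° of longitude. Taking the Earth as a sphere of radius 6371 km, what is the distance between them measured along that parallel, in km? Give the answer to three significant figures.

Arc length along a parallel = R cos φ · Δλ (with Δλ in radians).
= 6371 × cos 72° × (14.4° × π/180) = 6371 × 0.3090 × 0.2513 ≈ 495 km.

495 km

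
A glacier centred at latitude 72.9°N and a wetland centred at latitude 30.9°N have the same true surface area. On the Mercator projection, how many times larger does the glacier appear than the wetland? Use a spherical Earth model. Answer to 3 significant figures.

8.52

Mercator is conformal with k = sec φ, so areal scale = k² = sec²φ.
At 72.9°: sec²(72.9°) = 1/0.2940² = 11.57.
At 30.9°: sec²(30.9°) = 1/0.8581² = 1.358.
Ratio = 11.57/1.358 = cos²(30.9°)/cos²(72.9°) ≈ 8.52.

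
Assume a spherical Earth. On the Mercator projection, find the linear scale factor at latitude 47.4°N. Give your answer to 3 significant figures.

1.48

For Mercator, h = k = sec φ (a conformal cylindrical projection has a single point scale, 1/cos φ).
k = 1/cos 47.4° = 1/0.6769 = 1.477.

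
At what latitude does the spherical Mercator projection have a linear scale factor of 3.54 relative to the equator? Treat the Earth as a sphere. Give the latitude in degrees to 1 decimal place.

73.6°

Mercator scale is k = sec φ = 1/cos φ.
1/cos φ = 3.54  ⇒  cos φ = 0.2825  ⇒  φ = arccos(0.2825) ≈ 73.6°.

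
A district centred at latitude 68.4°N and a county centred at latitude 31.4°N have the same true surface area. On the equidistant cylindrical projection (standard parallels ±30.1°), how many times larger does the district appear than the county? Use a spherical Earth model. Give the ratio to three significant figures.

2.32

With standard parallel φ₀ = 30.1°, the equirectangular projection gives x = Rλ cos φ₀, y = Rφ, so h = 1 and k = cos 30.1° / cos φ.
Areal scale at 68.4°: h·k = 1.000 × 2.350 = 2.350.
Areal scale at 31.4°: h·k = 1.000 × 1.014 = 1.014.
Ratio = 2.350/1.014 ≈ 2.32.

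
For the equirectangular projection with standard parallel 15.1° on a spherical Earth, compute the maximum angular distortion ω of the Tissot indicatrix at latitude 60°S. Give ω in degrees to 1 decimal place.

37.0°

With standard parallel φ₀ = 15.1°, the equirectangular projection gives x = Rλ cos φ₀, y = Rφ, so h = 1 and k = cos 15.1° / cos φ.
At 60°: h = 1.000, k = 1.931; principal scales a = 1.931, b = 1.000.
sin(ω/2) = (a − b)/(a + b) = 0.9309/2.931 = 0.3176, so ω = 2 arcsin(0.3176) ≈ 37.0°.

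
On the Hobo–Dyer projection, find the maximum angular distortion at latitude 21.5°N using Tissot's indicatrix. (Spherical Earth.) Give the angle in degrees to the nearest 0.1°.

Hobo–Dyer is a cylindrical equal-area projection with standard parallels at ±37.5°. Cylindrical equal-area (φ₀ = 37.5°): h = cos φ / cos 37.5° along meridians, k = cos 37.5° / cos φ along parallels; h·k = 1.
At 21.5°: h = 1.173, k = 0.8527; principal scales a = 1.173, b = 0.8527.
sin(ω/2) = (a − b)/(a + b) = 0.3201/2.025 = 0.1580, so ω = 2 arcsin(0.1580) ≈ 18.2°.

18.2°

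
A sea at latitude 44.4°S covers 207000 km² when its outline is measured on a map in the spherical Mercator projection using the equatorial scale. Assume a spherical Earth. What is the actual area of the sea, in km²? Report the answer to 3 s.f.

106000 km²

Mercator is conformal, so the point scale is isotropic: h = k = sec φ = 1/cos φ.
Areal scale = k² = sec²φ = 1/cos²(44.4°) = 1/0.7145² = 1.959.
True area = apparent / (areal scale) = 207000 / 1.959 ≈ 106000 km².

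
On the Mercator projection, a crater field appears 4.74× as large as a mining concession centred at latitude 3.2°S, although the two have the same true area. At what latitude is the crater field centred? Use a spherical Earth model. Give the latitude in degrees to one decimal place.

For equal true areas on Mercator, apparent areas scale as sec²φ, so the ratio is cos²φ₂ / cos²φ₁.
cos²φ₂ / cos²φ₁ = 4.74  ⇒  cos φ₁ = cos 3.2° / √4.74 = 0.9984/2.177 = 0.4586.
φ₁ = arccos(0.4586) ≈ 62.7°.

62.7°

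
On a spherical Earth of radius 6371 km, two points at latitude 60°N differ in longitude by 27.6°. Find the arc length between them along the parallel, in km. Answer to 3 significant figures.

1530 km

Arc length along a parallel = R cos φ · Δλ (with Δλ in radians).
= 6371 × cos 60° × (27.6° × π/180) = 6371 × 0.5000 × 0.4817 ≈ 1530 km.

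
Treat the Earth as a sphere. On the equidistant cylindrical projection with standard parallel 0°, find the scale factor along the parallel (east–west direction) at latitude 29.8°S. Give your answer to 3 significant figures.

For the equirectangular projection with φ₀ = 0 (plate carrée), h = 1 along meridians and k = sec φ along parallels.
k = 1/cos 29.8° = 1/0.8678 = 1.152.

1.15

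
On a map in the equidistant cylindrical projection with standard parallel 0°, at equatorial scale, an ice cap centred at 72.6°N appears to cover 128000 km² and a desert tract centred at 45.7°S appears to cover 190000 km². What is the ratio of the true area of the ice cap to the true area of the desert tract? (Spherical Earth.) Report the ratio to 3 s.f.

0.288

On the plate carrée, areal scale = h·k = 1 × sec φ, so true area = apparent × cos φ.
True area of ice cap: 128000 × cos(72.6°) = 128000 × 0.2990 = 38280 km².
True area of desert tract: 190000 × cos(45.7°) = 190000 × 0.6984 = 132700 km².
Ratio = 38280 / 132700 ≈ 0.288.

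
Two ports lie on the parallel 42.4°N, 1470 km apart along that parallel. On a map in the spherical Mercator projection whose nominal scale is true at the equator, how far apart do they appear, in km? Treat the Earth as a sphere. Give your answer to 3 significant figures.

1990 km

The Mercator projection is conformal; its linear scale factor is the same in every direction and equals sec φ = 1/cos φ.
Along the parallel, k = sec 42.4° = 1/0.7385 = 1.354.
Map distance = 1470 × 1.354 ≈ 1990 km.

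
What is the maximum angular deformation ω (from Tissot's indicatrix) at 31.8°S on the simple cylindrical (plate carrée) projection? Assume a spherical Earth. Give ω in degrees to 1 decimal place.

9.3°

In the plate carrée (x = Rλ, y = Rφ), meridians are true-scale (h = 1) and parallels are stretched by k = sec φ.
At 31.8°: h = 1.000, k = 1.177; principal scales a = 1.177, b = 1.000.
sin(ω/2) = (a − b)/(a + b) = 0.1766/2.177 = 0.08114, so ω = 2 arcsin(0.08114) ≈ 9.3°.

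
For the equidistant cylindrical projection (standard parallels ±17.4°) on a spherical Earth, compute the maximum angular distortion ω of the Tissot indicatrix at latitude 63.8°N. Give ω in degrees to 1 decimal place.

The equidistant cylindrical projection with φ₀ = 17.4° has h = 1 (meridians true) and k = cos φ₀ / cos φ along parallels.
At 63.8°: h = 1.000, k = 2.161; principal scales a = 2.161, b = 1.000.
sin(ω/2) = (a − b)/(a + b) = 1.161/3.161 = 0.3674, so ω = 2 arcsin(0.3674) ≈ 43.1°.

43.1°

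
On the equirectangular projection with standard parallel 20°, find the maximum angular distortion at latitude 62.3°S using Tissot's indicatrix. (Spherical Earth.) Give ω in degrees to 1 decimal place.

39.5°

The equidistant cylindrical projection with φ₀ = 20° has h = 1 (meridians true) and k = cos φ₀ / cos φ along parallels.
At 62.3°: h = 1.000, k = 2.022; principal scales a = 2.022, b = 1.000.
sin(ω/2) = (a − b)/(a + b) = 1.022/3.022 = 0.3381, so ω = 2 arcsin(0.3381) ≈ 39.5°.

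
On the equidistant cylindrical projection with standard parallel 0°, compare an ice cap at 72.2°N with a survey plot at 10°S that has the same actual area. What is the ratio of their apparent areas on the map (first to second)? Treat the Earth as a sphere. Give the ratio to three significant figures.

3.22

Plate carrée maps x = Rλ, y = Rφ. The meridian scale is h = 1 and the parallel scale is k = 1/cos φ = sec φ.
Areal scale at 72.2°: h·k = 1.000 × 3.271 = 3.271.
Areal scale at 10°: h·k = 1.000 × 1.015 = 1.015.
Ratio = 3.271/1.015 ≈ 3.22.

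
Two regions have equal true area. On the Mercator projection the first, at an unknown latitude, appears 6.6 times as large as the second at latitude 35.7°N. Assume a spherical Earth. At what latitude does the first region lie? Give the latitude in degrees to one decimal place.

71.6°

On Mercator, (apparent₁)/(apparent₂) = sec²φ₁ / sec²φ₂ when true areas are equal.
cos²φ₂ / cos²φ₁ = 6.6  ⇒  cos φ₁ = cos 35.7° / √6.6 = 0.8121/2.569 = 0.3161.
φ₁ = arccos(0.3161) ≈ 71.6°.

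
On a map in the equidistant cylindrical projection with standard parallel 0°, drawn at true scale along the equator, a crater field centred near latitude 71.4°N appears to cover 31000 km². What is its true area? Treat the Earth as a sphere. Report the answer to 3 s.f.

9890 km²

In the plate carrée (x = Rλ, y = Rφ), meridians are true-scale (h = 1) and parallels are stretched by k = sec φ.
Areal scale = h·k = 1 × sec φ; at 71.4°, h = 1.000, k = 3.135, so h·k = 3.135.
True area = apparent / (areal scale) = 31000 / 3.135 ≈ 9890 km².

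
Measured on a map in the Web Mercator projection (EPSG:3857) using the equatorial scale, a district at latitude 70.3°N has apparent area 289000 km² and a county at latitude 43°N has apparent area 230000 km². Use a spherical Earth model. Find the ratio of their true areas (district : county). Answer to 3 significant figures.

On Mercator the areal scale is sec²φ, so true area = apparent × cos²φ.
True area of district: 289000 × cos²(70.3°) = 289000 × 0.1136 = 32840 km².
True area of county: 230000 × cos²(43°) = 230000 × 0.5349 = 123000 km².
Ratio = 32840 / 123000 ≈ 0.267.

0.267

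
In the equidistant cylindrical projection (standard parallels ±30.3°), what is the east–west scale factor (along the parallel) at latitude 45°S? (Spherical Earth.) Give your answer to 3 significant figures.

The equidistant cylindrical projection with φ₀ = 30.3° has h = 1 (meridians true) and k = cos φ₀ / cos φ along parallels.
k = cos 30.3° / cos 45° = 0.8634/0.7071 = 1.221.

1.22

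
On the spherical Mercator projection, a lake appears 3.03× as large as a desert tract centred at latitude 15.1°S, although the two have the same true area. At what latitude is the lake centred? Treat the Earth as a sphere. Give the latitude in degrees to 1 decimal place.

56.3°

For equal true areas on Mercator, apparent areas scale as sec²φ, so the ratio is cos²φ₂ / cos²φ₁.
cos²φ₂ / cos²φ₁ = 3.03  ⇒  cos φ₁ = cos 15.1° / √3.03 = 0.9655/1.741 = 0.5546.
φ₁ = arccos(0.5546) ≈ 56.3°.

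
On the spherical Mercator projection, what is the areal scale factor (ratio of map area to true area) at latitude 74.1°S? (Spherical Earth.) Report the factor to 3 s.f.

13.3

Mercator is conformal, so the point scale is isotropic: h = k = sec φ = 1/cos φ.
Areal scale = k² = sec²φ = 1/cos²(74.1°) = 1/0.2740² = 13.32.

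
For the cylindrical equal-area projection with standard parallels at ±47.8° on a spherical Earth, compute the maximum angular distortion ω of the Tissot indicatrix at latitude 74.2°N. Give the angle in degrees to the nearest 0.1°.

91.7°

A cylindrical equal-area projection with standard parallel φ₀ has meridian scale h = cos φ / cos φ₀ and parallel scale k = cos φ₀ / cos φ (so areas are preserved, h·k = 1).
At 74.2°: h = 0.4053, k = 2.467; principal scales a = 2.467, b = 0.4053.
sin(ω/2) = (a − b)/(a + b) = 2.062/2.872 = 0.7178, so ω = 2 arcsin(0.7178) ≈ 91.7°.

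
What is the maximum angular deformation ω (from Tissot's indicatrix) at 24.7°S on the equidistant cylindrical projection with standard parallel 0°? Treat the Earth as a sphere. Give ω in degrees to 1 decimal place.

For the equirectangular projection with φ₀ = 0 (plate carrée), h = 1 along meridians and k = sec φ along parallels.
At 24.7°: h = 1.000, k = 1.101; principal scales a = 1.101, b = 1.000.
sin(ω/2) = (a − b)/(a + b) = 0.1007/2.101 = 0.04794, so ω = 2 arcsin(0.04794) ≈ 5.5°.

5.5°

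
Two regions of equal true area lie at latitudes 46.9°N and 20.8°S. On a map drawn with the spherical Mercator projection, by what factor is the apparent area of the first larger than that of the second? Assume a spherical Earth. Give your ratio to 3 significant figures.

Mercator areal scale is sec²φ.
At 46.9°: sec²(46.9°) = 1/0.6833² = 2.142.
At 20.8°: sec²(20.8°) = 1/0.9348² = 1.144.
Ratio = 2.142/1.144 = cos²(20.8°)/cos²(46.9°) ≈ 1.87.

1.87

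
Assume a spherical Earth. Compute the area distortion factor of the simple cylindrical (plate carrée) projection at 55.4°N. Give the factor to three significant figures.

For the equirectangular projection with φ₀ = 0 (plate carrée), h = 1 along meridians and k = sec φ along parallels.
Areal scale = h·k = 1 × sec φ; at 55.4°, h = 1.000, k = 1.761, so h·k = 1.761.

1.76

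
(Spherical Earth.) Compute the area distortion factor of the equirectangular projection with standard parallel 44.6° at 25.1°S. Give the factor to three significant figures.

0.786

In the equirectangular projection with standard parallel φ₀ = 44.6° (x = Rλ cos φ₀, y = Rφ), meridians are true-scale (h = 1) and the parallel scale is k = cos φ₀ / cos φ.
Areal scale = h·k = 1 × cos φ₀ / cos φ; at 25.1°, h = 1.000, k = 0.7863, so h·k = 0.7863.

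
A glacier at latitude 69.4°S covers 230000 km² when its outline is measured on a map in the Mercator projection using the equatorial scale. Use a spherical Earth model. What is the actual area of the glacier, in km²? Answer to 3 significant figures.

The Mercator projection is conformal; its linear scale factor is the same in every direction and equals sec φ = 1/cos φ.
Areal scale = k² = sec²φ = 1/cos²(69.4°) = 1/0.3518² = 8.078.
True area = apparent / (areal scale) = 230000 / 8.078 ≈ 28500 km².

28500 km²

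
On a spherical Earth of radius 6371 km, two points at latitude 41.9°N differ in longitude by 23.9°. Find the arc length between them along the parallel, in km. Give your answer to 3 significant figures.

Arc length along a parallel = R cos φ · Δλ (with Δλ in radians).
= 6371 × cos 41.9° × (23.9° × π/180) = 6371 × 0.7443 × 0.4171 ≈ 1980 km.

1980 km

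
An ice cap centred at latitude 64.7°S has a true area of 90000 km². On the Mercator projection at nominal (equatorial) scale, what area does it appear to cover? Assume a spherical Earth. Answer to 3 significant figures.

493000 km²

For Mercator, h = k = sec φ (a conformal cylindrical projection has a single point scale, 1/cos φ).
Areal scale = k² = sec²φ = 1/cos²(64.7°) = 1/0.4274² = 5.475.
Apparent area = 90000 × 5.475 ≈ 493000 km².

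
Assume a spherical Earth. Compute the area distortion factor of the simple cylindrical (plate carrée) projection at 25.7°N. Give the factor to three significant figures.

1.11

For the equirectangular projection with φ₀ = 0 (plate carrée), h = 1 along meridians and k = sec φ along parallels.
Areal scale = h·k = 1 × sec φ; at 25.7°, h = 1.000, k = 1.110, so h·k = 1.110.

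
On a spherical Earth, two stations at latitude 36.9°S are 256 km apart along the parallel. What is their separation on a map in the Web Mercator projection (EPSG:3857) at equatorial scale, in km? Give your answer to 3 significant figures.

320 km

The Mercator projection is conformal; its linear scale factor is the same in every direction and equals sec φ = 1/cos φ.
Along the parallel, k = sec 36.9° = 1/0.7997 = 1.250.
Map distance = 256 × 1.250 ≈ 320 km.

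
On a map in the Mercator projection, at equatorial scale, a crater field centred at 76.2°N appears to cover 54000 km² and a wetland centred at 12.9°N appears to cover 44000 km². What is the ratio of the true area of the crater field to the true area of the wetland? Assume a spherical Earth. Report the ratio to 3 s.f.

0.0735

On Mercator the areal scale is sec²φ, so true area = apparent × cos²φ.
True area of crater field: 54000 × cos²(76.2°) = 54000 × 0.05690 = 3073 km².
True area of wetland: 44000 × cos²(12.9°) = 44000 × 0.9502 = 41810 km².
Ratio = 3073 / 41810 ≈ 0.0735.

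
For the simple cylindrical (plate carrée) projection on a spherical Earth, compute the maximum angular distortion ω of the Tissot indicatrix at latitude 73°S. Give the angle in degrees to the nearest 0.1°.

66.4°

In the plate carrée (x = Rλ, y = Rφ), meridians are true-scale (h = 1) and parallels are stretched by k = sec φ.
At 73°: h = 1.000, k = 3.420; principal scales a = 3.420, b = 1.000.
sin(ω/2) = (a − b)/(a + b) = 2.420/4.420 = 0.5475, so ω = 2 arcsin(0.5475) ≈ 66.4°.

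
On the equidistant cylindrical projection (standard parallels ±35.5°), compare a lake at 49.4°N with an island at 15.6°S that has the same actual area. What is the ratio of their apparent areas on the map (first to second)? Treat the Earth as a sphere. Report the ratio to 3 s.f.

1.48

With standard parallel φ₀ = 35.5°, the equirectangular projection gives x = Rλ cos φ₀, y = Rφ, so h = 1 and k = cos 35.5° / cos φ.
Areal scale at 49.4°: h·k = 1.000 × 1.251 = 1.251.
Areal scale at 15.6°: h·k = 1.000 × 0.8453 = 0.8453.
Ratio = 1.251/0.8453 ≈ 1.48.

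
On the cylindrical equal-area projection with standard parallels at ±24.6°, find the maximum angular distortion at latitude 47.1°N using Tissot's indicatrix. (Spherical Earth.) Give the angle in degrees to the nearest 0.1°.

For cylindrical equal-area with standard parallel φ₀, h = cos φ / cos φ₀ and k = cos φ₀ / cos φ, so h·k = 1.
At 47.1°: h = 0.7487, k = 1.336; principal scales a = 1.336, b = 0.7487.
sin(ω/2) = (a − b)/(a + b) = 0.5870/2.084 = 0.2816, so ω = 2 arcsin(0.2816) ≈ 32.7°.

32.7°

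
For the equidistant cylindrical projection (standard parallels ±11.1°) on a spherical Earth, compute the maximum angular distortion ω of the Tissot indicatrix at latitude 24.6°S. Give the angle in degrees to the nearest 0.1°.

4.4°

With standard parallel φ₀ = 11.1°, the equirectangular projection gives x = Rλ cos φ₀, y = Rφ, so h = 1 and k = cos 11.1° / cos φ.
At 24.6°: h = 1.000, k = 1.079; principal scales a = 1.079, b = 1.000.
sin(ω/2) = (a − b)/(a + b) = 0.07925/2.079 = 0.03811, so ω = 2 arcsin(0.03811) ≈ 4.4°.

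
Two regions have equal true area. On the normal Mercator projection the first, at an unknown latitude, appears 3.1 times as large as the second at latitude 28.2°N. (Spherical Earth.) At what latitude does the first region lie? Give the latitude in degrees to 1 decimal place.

60.0°

On Mercator, (apparent₁)/(apparent₂) = sec²φ₁ / sec²φ₂ when true areas are equal.
cos²φ₂ / cos²φ₁ = 3.1  ⇒  cos φ₁ = cos 28.2° / √3.1 = 0.8813/1.761 = 0.5005.
φ₁ = arccos(0.5005) ≈ 60.0°.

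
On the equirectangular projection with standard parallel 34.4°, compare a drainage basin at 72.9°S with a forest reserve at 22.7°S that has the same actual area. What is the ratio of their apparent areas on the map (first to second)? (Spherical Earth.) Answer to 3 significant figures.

The equidistant cylindrical projection with φ₀ = 34.4° has h = 1 (meridians true) and k = cos φ₀ / cos φ along parallels.
Areal scale at 72.9°: h·k = 1.000 × 2.806 = 2.806.
Areal scale at 22.7°: h·k = 1.000 × 0.8944 = 0.8944.
Ratio = 2.806/0.8944 ≈ 3.14.

3.14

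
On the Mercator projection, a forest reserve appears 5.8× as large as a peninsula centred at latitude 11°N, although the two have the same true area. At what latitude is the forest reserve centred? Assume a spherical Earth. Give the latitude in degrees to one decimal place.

65.9°

On Mercator, (apparent₁)/(apparent₂) = sec²φ₁ / sec²φ₂ when true areas are equal.
cos²φ₂ / cos²φ₁ = 5.8  ⇒  cos φ₁ = cos 11° / √5.8 = 0.9816/2.408 = 0.4076.
φ₁ = arccos(0.4076) ≈ 65.9°.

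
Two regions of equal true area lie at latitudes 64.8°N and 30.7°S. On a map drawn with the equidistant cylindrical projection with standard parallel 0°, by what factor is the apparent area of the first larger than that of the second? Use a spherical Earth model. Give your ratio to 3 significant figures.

For the equirectangular projection with φ₀ = 0 (plate carrée), h = 1 along meridians and k = sec φ along parallels.
Areal scale at 64.8°: h·k = 1.000 × 2.349 = 2.349.
Areal scale at 30.7°: h·k = 1.000 × 1.163 = 1.163.
Ratio = 2.349/1.163 ≈ 2.02.

2.02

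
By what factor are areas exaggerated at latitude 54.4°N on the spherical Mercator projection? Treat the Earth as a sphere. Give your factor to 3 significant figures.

Mercator is conformal, so the point scale is isotropic: h = k = sec φ = 1/cos φ.
Areal scale = k² = sec²φ = 1/cos²(54.4°) = 1/0.5821² = 2.951.

2.95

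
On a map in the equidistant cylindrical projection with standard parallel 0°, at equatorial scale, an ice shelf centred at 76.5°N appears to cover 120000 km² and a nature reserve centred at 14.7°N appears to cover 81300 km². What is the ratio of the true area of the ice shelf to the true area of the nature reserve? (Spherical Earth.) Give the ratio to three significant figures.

0.356

On the plate carrée, areal scale = h·k = 1 × sec φ, so true area = apparent × cos φ.
True area of ice shelf: 120000 × cos(76.5°) = 120000 × 0.2334 = 28010 km².
True area of nature reserve: 81300 × cos(14.7°) = 81300 × 0.9673 = 78640 km².
Ratio = 28010 / 78640 ≈ 0.356.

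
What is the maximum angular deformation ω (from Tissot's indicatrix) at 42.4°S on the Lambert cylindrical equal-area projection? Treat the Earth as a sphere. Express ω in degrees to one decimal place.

The Lambert cylindrical equal-area projection is the cylindrical equal-area projection with its standard parallel at the equator (φ₀ = 0). A cylindrical equal-area projection with standard parallel φ₀ has meridian scale h = cos φ / cos φ₀ and parallel scale k = cos φ₀ / cos φ (so areas are preserved, h·k = 1).
At 42.4°: h = 0.7385, k = 1.354; principal scales a = 1.354, b = 0.7385.
sin(ω/2) = (a − b)/(a + b) = 0.6157/2.093 = 0.2942, so ω = 2 arcsin(0.2942) ≈ 34.2°.

34.2°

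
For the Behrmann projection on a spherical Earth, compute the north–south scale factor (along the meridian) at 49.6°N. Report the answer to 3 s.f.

0.748

Behrmann is a cylindrical equal-area projection with standard parallels at ±30°. A cylindrical equal-area projection with standard parallel φ₀ has meridian scale h = cos φ / cos φ₀ and parallel scale k = cos φ₀ / cos φ (so areas are preserved, h·k = 1).
h = cos 49.6° / cos 30° = 0.6481/0.8660 = 0.7484.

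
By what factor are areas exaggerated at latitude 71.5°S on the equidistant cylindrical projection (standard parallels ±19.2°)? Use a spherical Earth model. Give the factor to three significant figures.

2.98

In the equirectangular projection with standard parallel φ₀ = 19.2° (x = Rλ cos φ₀, y = Rφ), meridians are true-scale (h = 1) and the parallel scale is k = cos φ₀ / cos φ.
Areal scale = h·k = 1 × cos φ₀ / cos φ; at 71.5°, h = 1.000, k = 2.976, so h·k = 2.976.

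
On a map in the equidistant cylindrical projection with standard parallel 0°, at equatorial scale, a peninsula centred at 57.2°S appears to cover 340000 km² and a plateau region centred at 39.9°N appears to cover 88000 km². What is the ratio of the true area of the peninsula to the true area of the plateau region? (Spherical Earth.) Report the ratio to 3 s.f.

2.73

On the plate carrée, areal scale = h·k = 1 × sec φ, so true area = apparent × cos φ.
True area of peninsula: 340000 × cos(57.2°) = 340000 × 0.5417 = 184200 km².
True area of plateau region: 88000 × cos(39.9°) = 88000 × 0.7672 = 67510 km².
Ratio = 184200 / 67510 ≈ 2.73.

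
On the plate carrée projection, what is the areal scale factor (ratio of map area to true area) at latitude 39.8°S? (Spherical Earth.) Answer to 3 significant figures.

1.30

Plate carrée maps x = Rλ, y = Rφ. The meridian scale is h = 1 and the parallel scale is k = 1/cos φ = sec φ.
Areal scale = h·k = 1 × sec φ; at 39.8°, h = 1.000, k = 1.302, so h·k = 1.302.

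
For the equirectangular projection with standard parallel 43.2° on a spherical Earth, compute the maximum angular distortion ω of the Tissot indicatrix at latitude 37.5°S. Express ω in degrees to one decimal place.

With standard parallel φ₀ = 43.2°, the equirectangular projection gives x = Rλ cos φ₀, y = Rφ, so h = 1 and k = cos 43.2° / cos φ.
At 37.5°: h = 1.000, k = 0.9188; principal scales a = 1.000, b = 0.9188.
sin(ω/2) = (a − b)/(a + b) = 0.08116/1.919 = 0.04229, so ω = 2 arcsin(0.04229) ≈ 4.8°.

4.8°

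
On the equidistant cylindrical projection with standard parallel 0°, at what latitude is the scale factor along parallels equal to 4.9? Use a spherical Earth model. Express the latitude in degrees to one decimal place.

Plate carrée: h = 1, k = sec φ along parallels.
sec φ = 4.9  ⇒  cos φ = 0.2041  ⇒  φ ≈ 78.2°.

78.2°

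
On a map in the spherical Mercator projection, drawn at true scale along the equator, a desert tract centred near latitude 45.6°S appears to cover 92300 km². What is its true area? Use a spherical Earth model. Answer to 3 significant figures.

Mercator is conformal, so the point scale is isotropic: h = k = sec φ = 1/cos φ.
Areal scale = k² = sec²φ = 1/cos²(45.6°) = 1/0.6997² = 2.043.
True area = apparent / (areal scale) = 92300 / 2.043 ≈ 45200 km².

45200 km²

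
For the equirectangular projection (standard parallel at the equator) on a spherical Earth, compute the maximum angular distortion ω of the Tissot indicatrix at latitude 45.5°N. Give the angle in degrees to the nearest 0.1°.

Plate carrée maps x = Rλ, y = Rφ. The meridian scale is h = 1 and the parallel scale is k = 1/cos φ = sec φ.
At 45.5°: h = 1.000, k = 1.427; principal scales a = 1.427, b = 1.000.
sin(ω/2) = (a − b)/(a + b) = 0.4267/2.427 = 0.1758, so ω = 2 arcsin(0.1758) ≈ 20.3°.

20.3°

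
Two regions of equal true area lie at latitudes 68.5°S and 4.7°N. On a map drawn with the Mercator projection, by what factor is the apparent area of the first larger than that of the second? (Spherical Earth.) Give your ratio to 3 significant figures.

7.39

Mercator areal scale is sec²φ.
At 68.5°: sec²(68.5°) = 1/0.3665² = 7.445.
At 4.7°: sec²(4.7°) = 1/0.9966² = 1.007.
Ratio = 7.445/1.007 = cos²(4.7°)/cos²(68.5°) ≈ 7.39.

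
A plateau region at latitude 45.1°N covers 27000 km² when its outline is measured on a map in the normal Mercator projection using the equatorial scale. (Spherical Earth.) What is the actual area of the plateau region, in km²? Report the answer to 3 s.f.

Mercator is conformal, so the point scale is isotropic: h = k = sec φ = 1/cos φ.
Areal scale = k² = sec²φ = 1/cos²(45.1°) = 1/0.7059² = 2.007.
True area = apparent / (areal scale) = 27000 / 2.007 ≈ 13500 km².

13500 km²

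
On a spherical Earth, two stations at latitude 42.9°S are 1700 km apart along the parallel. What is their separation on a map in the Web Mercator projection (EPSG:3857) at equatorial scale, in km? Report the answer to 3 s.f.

2320 km

For Mercator, h = k = sec φ (a conformal cylindrical projection has a single point scale, 1/cos φ).
Along the parallel, k = sec 42.9° = 1/0.7325 = 1.365.
Map distance = 1700 × 1.365 ≈ 2320 km.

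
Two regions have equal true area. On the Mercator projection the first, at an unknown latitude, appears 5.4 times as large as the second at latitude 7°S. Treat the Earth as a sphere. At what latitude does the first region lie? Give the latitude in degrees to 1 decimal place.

64.7°

On Mercator, (apparent₁)/(apparent₂) = sec²φ₁ / sec²φ₂ when true areas are equal.
cos²φ₂ / cos²φ₁ = 5.4  ⇒  cos φ₁ = cos 7° / √5.4 = 0.9925/2.324 = 0.4271.
φ₁ = arccos(0.4271) ≈ 64.7°.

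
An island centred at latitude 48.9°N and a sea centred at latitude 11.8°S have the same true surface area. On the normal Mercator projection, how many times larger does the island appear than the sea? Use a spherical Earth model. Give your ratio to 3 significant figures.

2.22

On Mercator, area is exaggerated by sec²φ = 1/cos²φ.
At 48.9°: sec²(48.9°) = 1/0.6574² = 2.314.
At 11.8°: sec²(11.8°) = 1/0.9789² = 1.044.
Ratio = 2.314/1.044 = cos²(11.8°)/cos²(48.9°) ≈ 2.22.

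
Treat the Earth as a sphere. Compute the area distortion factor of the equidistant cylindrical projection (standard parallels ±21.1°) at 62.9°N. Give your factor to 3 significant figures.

2.05

In the equirectangular projection with standard parallel φ₀ = 21.1° (x = Rλ cos φ₀, y = Rφ), meridians are true-scale (h = 1) and the parallel scale is k = cos φ₀ / cos φ.
Areal scale = h·k = 1 × cos φ₀ / cos φ; at 62.9°, h = 1.000, k = 2.048, so h·k = 2.048.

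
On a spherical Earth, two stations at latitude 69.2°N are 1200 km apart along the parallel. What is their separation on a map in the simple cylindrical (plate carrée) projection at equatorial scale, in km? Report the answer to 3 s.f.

For the equirectangular projection with φ₀ = 0 (plate carrée), h = 1 along meridians and k = sec φ along parallels.
Along the parallel, k = sec 69.2° = 1/0.3551 = 2.816.
Map distance = 1200 × 2.816 ≈ 3380 km.

3380 km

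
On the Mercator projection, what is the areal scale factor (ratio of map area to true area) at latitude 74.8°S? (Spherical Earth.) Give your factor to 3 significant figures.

14.5

The Mercator projection is conformal; its linear scale factor is the same in every direction and equals sec φ = 1/cos φ.
Areal scale = k² = sec²φ = 1/cos²(74.8°) = 1/0.2622² = 14.55.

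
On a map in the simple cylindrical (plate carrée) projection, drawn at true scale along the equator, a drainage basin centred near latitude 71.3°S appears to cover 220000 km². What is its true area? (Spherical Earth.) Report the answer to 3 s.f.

In the plate carrée (x = Rλ, y = Rφ), meridians are true-scale (h = 1) and parallels are stretched by k = sec φ.
Areal scale = h·k = 1 × sec φ; at 71.3°, h = 1.000, k = 3.119, so h·k = 3.119.
True area = apparent / (areal scale) = 220000 / 3.119 ≈ 70500 km².

70500 km²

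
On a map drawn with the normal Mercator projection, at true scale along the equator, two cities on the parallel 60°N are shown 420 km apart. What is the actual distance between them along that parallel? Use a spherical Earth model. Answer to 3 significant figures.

Mercator is conformal, so the point scale is isotropic: h = k = sec φ = 1/cos φ.
Along the parallel at 60°, map distances are exaggerated by k = sec 60° = 2.000.
True distance = 420 / 2.000 = 420 × cos 60° ≈ 210 km.

210 km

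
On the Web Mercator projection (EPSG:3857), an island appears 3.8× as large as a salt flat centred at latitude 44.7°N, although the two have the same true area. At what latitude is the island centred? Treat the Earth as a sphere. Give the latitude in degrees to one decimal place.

68.6°

On Mercator, (apparent₁)/(apparent₂) = sec²φ₁ / sec²φ₂ when true areas are equal.
cos²φ₂ / cos²φ₁ = 3.8  ⇒  cos φ₁ = cos 44.7° / √3.8 = 0.7108/1.949 = 0.3646.
φ₁ = arccos(0.3646) ≈ 68.6°.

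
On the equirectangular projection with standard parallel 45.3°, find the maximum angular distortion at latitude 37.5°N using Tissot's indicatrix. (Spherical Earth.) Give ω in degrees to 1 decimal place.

6.9°

With standard parallel φ₀ = 45.3°, the equirectangular projection gives x = Rλ cos φ₀, y = Rφ, so h = 1 and k = cos 45.3° / cos φ.
At 37.5°: h = 1.000, k = 0.8866; principal scales a = 1.000, b = 0.8866.
sin(ω/2) = (a − b)/(a + b) = 0.1134/1.887 = 0.06010, so ω = 2 arcsin(0.06010) ≈ 6.9°.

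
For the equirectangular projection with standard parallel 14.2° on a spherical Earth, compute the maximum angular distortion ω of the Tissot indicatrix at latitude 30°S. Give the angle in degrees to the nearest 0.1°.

6.5°

The equidistant cylindrical projection with φ₀ = 14.2° has h = 1 (meridians true) and k = cos φ₀ / cos φ along parallels.
At 30°: h = 1.000, k = 1.119; principal scales a = 1.119, b = 1.000.
sin(ω/2) = (a − b)/(a + b) = 0.1194/2.119 = 0.05635, so ω = 2 arcsin(0.05635) ≈ 6.5°.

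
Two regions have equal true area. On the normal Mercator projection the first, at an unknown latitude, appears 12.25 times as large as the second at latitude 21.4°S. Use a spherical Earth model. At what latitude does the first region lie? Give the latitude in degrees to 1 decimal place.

Mercator areal scale is sec²φ, so apparent-area ratio = sec²φ₁ / sec²φ₂ = cos²φ₂ / cos²φ₁.
cos²φ₂ / cos²φ₁ = 12.25  ⇒  cos φ₁ = cos 21.4° / √12.25 = 0.9311/3.500 = 0.2660.
φ₁ = arccos(0.2660) ≈ 74.6°.

74.6°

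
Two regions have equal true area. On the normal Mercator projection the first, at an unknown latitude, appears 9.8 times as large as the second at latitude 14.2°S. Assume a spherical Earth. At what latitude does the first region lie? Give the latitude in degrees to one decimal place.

Mercator areal scale is sec²φ, so apparent-area ratio = sec²φ₁ / sec²φ₂ = cos²φ₂ / cos²φ₁.
cos²φ₂ / cos²φ₁ = 9.8  ⇒  cos φ₁ = cos 14.2° / √9.8 = 0.9694/3.130 = 0.3097.
φ₁ = arccos(0.3097) ≈ 72.0°.

72.0°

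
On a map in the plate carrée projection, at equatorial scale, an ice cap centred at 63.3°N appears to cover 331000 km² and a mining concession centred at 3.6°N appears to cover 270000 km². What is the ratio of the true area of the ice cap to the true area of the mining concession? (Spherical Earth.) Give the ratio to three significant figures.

0.552

On the plate carrée, areal scale = h·k = 1 × sec φ, so true area = apparent × cos φ.
True area of ice cap: 331000 × cos(63.3°) = 331000 × 0.4493 = 148700 km².
True area of mining concession: 270000 × cos(3.6°) = 270000 × 0.9980 = 269500 km².
Ratio = 148700 / 269500 ≈ 0.552.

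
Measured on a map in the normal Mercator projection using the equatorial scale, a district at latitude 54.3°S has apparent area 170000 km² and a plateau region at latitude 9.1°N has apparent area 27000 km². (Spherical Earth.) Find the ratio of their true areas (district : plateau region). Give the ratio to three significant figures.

2.20

Mercator's areal exaggeration is sec²φ; hence true area = (apparent area) · cos²φ.
True area of district: 170000 × cos²(54.3°) = 170000 × 0.3405 = 57890 km².
True area of plateau region: 27000 × cos²(9.1°) = 27000 × 0.9750 = 26320 km².
Ratio = 57890 / 26320 ≈ 2.20.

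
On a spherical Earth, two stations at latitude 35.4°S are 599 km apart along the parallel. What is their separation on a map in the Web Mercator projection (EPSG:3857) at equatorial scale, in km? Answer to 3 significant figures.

735 km

The Mercator projection is conformal; its linear scale factor is the same in every direction and equals sec φ = 1/cos φ.
Along the parallel, k = sec 35.4° = 1/0.8151 = 1.227.
Map distance = 599 × 1.227 ≈ 735 km.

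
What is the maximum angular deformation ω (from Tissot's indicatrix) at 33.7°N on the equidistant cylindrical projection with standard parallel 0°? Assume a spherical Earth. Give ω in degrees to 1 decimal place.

In the plate carrée (x = Rλ, y = Rφ), meridians are true-scale (h = 1) and parallels are stretched by k = sec φ.
At 33.7°: h = 1.000, k = 1.202; principal scales a = 1.202, b = 1.000.
sin(ω/2) = (a − b)/(a + b) = 0.2020/2.202 = 0.09173, so ω = 2 arcsin(0.09173) ≈ 10.5°.

10.5°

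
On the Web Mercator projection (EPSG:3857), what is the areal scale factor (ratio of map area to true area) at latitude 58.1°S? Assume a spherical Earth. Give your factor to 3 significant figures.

3.58

For Mercator, h = k = sec φ (a conformal cylindrical projection has a single point scale, 1/cos φ).
Areal scale = k² = sec²φ = 1/cos²(58.1°) = 1/0.5284² = 3.581.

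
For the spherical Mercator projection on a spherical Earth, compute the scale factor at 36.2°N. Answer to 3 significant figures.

The Mercator projection is conformal; its linear scale factor is the same in every direction and equals sec φ = 1/cos φ.
k = 1/cos 36.2° = 1/0.8070 = 1.239.

1.24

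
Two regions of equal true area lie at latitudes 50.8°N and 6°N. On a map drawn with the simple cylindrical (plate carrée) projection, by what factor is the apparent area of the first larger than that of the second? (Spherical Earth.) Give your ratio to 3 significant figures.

1.57

Plate carrée maps x = Rλ, y = Rφ. The meridian scale is h = 1 and the parallel scale is k = 1/cos φ = sec φ.
Areal scale at 50.8°: h·k = 1.000 × 1.582 = 1.582.
Areal scale at 6°: h·k = 1.000 × 1.006 = 1.006.
Ratio = 1.582/1.006 ≈ 1.57.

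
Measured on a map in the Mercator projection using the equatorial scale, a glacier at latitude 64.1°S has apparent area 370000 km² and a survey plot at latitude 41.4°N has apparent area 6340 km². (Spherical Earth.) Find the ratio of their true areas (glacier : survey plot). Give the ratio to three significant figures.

Mercator's areal exaggeration is sec²φ; hence true area = (apparent area) · cos²φ.
True area of glacier: 370000 × cos²(64.1°) = 370000 × 0.1908 = 70590 km².
True area of survey plot: 6340 × cos²(41.4°) = 6340 × 0.5627 = 3567 km².
Ratio = 70590 / 3567 ≈ 19.8.

19.8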